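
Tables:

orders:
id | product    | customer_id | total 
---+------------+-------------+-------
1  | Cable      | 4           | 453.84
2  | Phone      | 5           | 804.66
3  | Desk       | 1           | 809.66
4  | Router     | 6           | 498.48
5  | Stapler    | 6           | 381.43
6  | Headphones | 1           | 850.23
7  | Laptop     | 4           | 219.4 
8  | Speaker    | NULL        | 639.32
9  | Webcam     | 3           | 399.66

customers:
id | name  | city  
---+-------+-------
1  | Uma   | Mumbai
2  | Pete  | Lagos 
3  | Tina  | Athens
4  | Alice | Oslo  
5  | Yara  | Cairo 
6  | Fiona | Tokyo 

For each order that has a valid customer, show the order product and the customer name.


INNER JOIN keeps only orders rows whose customer_id matches an id in customers. Walk through each order:
  - order 1 (Cable): customer_id=4 -> matches Alice
  - order 2 (Phone): customer_id=5 -> matches Yara
  - order 3 (Desk): customer_id=1 -> matches Uma
  - order 4 (Router): customer_id=6 -> matches Fiona
  - order 5 (Stapler): customer_id=6 -> matches Fiona
  - order 6 (Headphones): customer_id=1 -> matches Uma
  - order 7 (Laptop): customer_id=4 -> matches Alice
  - order 8 (Speaker): customer_id=NULL, no match -> dropped
  - order 9 (Webcam): customer_id=3 -> matches Tina
So 1 of 9 rows is dropped.

SQL:
SELECT a.product, b.name AS customer
FROM orders a
INNER JOIN customers b ON a.customer_id = b.id

Result:
product    | customer
-----------+---------
Cable      | Alice   
Phone      | Yara    
Desk       | Uma     
Router     | Fiona   
Stapler    | Fiona   
Headphones | Uma     
Laptop     | Alice   
Webcam     | Tina    


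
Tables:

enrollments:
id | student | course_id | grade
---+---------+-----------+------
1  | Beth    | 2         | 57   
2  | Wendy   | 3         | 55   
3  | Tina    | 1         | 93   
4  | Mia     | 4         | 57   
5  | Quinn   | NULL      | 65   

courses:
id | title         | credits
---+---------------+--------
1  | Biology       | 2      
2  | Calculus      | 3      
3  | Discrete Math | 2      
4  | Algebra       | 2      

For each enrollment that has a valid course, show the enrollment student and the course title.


INNER JOIN keeps only enrollments rows whose course_id matches an id in courses. Walk through each enrollment:
  - enrollment 1 (Beth): course_id=2 -> matches Calculus
  - enrollment 2 (Wendy): course_id=3 -> matches Discrete Math
  - enrollment 3 (Tina): course_id=1 -> matches Biology
  - enrollment 4 (Mia): course_id=4 -> matches Algebra
  - enrollment 5 (Quinn): course_id=NULL, no match -> dropped
So 1 of 5 rows is dropped.

SQL:
SELECT a.student, b.title AS course
FROM enrollments a
INNER JOIN courses b ON a.course_id = b.id

Result:
student | course       
--------+--------------
Beth    | Calculus     
Wendy   | Discrete Math
Tina    | Biology      
Mia     | Algebra      


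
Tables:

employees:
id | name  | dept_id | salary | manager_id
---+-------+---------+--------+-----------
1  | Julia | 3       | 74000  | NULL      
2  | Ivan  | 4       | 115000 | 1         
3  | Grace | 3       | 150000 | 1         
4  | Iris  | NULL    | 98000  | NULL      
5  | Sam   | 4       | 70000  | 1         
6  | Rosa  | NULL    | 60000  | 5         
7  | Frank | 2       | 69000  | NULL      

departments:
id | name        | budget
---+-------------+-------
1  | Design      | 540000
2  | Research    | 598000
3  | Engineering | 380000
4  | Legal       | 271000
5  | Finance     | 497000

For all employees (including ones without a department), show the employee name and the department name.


LEFT JOIN keeps every row from employees (the left table); where dept_id has no match in departments, the department columns become NULL. Walk through each employee:
  - employee 1 (Julia): dept_id=3 -> matches Engineering
  - employee 2 (Ivan): dept_id=4 -> matches Legal
  - employee 3 (Grace): dept_id=3 -> matches Engineering
  - employee 4 (Iris): dept_id=NULL, no match -> kept with NULL
  - employee 5 (Sam): dept_id=4 -> matches Legal
  - employee 6 (Rosa): dept_id=NULL, no match -> kept with NULL
  - employee 7 (Frank): dept_id=2 -> matches Research
All 7 rows appear; 2 have NULL department.

SQL:
SELECT a.name, b.name AS department
FROM employees a
LEFT JOIN departments b ON a.dept_id = b.id

Result:
name  | department 
------+------------
Julia | Engineering
Ivan  | Legal      
Grace | Engineering
Iris  | NULL       
Sam   | Legal      
Rosa  | NULL       
Frank | Research   


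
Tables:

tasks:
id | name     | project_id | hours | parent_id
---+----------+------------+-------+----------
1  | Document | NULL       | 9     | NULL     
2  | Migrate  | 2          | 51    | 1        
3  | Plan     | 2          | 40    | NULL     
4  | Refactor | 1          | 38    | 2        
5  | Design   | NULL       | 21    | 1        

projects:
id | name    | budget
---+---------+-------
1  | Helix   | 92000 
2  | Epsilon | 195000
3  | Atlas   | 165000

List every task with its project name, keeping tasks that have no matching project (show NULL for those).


LEFT JOIN keeps every row from tasks (the left table); where project_id has no match in projects, the project columns become NULL. Walk through each task:
  - task 1 (Document): project_id=NULL, no match -> kept with NULL
  - task 2 (Migrate): project_id=2 -> matches Epsilon
  - task 3 (Plan): project_id=2 -> matches Epsilon
  - task 4 (Refactor): project_id=1 -> matches Helix
  - task 5 (Design): project_id=NULL, no match -> kept with NULL
All 5 rows appear; 2 have NULL project.

SQL:
SELECT a.name, b.name AS project
FROM tasks a
LEFT JOIN projects b ON a.project_id = b.id

Result:
name     | project
---------+--------
Document | NULL   
Migrate  | Epsilon
Plan     | Epsilon
Refactor | Helix  
Design   | NULL   


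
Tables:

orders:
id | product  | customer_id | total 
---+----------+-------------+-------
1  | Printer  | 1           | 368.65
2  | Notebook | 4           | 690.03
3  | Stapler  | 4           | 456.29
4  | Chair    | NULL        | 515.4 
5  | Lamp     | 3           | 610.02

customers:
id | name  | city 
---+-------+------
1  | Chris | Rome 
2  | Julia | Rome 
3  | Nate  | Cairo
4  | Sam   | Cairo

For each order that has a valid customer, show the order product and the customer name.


INNER JOIN keeps only orders rows whose customer_id matches an id in customers. Walk through each order:
  - order 1 (Printer): customer_id=1 -> matches Chris
  - order 2 (Notebook): customer_id=4 -> matches Sam
  - order 3 (Stapler): customer_id=4 -> matches Sam
  - order 4 (Chair): customer_id=NULL, no match -> dropped
  - order 5 (Lamp): customer_id=3 -> matches Nate
So 1 of 5 rows is dropped.

SQL:
SELECT a.product, b.name AS customer
FROM orders a
INNER JOIN customers b ON a.customer_id = b.id

Result:
product  | customer
---------+---------
Printer  | Chris   
Notebook | Sam     
Stapler  | Sam     
Lamp     | Nate    


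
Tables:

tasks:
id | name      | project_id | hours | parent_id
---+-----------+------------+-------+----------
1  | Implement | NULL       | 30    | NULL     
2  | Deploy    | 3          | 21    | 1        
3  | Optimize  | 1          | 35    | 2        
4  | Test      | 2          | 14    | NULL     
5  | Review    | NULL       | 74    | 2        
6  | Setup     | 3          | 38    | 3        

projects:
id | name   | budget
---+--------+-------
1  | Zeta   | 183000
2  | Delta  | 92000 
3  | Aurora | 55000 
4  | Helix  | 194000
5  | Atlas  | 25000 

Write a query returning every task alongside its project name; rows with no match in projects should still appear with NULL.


LEFT JOIN keeps every row from tasks (the left table); where project_id has no match in projects, the project columns become NULL. Walk through each task:
  - task 1 (Implement): project_id=NULL, no match -> kept with NULL
  - task 2 (Deploy): project_id=3 -> matches Aurora
  - task 3 (Optimize): project_id=1 -> matches Zeta
  - task 4 (Test): project_id=2 -> matches Delta
  - task 5 (Review): project_id=NULL, no match -> kept with NULL
  - task 6 (Setup): project_id=3 -> matches Aurora
All 6 rows appear; 2 have NULL project.

SQL:
SELECT a.name, b.name AS project
FROM tasks a
LEFT JOIN projects b ON a.project_id = b.id

Result:
name      | project
----------+--------
Implement | NULL   
Deploy    | Aurora 
Optimize  | Zeta   
Test      | Delta  
Review    | NULL   
Setup     | Aurora 


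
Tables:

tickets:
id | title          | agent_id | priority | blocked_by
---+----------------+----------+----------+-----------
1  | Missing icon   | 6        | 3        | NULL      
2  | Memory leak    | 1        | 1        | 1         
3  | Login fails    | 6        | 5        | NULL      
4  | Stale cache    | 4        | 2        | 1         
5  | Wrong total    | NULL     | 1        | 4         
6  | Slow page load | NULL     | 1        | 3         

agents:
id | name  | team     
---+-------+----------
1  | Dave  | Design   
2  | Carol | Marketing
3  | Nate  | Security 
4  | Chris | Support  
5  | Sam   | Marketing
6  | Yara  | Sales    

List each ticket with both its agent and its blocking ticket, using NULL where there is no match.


Two LEFT JOINs from the same base table tickets: one to agents via agent_id, one to tickets itself via blocked_by. Both are LEFT so every ticket is preserved.
Match against agents:
  - ticket 1 (Missing icon): agent_id=6 -> matches Yara
  - ticket 2 (Memory leak): agent_id=1 -> matches Dave
  - ticket 3 (Login fails): agent_id=6 -> matches Yara
  - ticket 4 (Stale cache): agent_id=4 -> matches Chris
  - ticket 5 (Wrong total): agent_id=NULL, no match -> kept with NULL
  - ticket 6 (Slow page load): agent_id=NULL, no match -> kept with NULL
Match against tickets (self):
  - ticket 1 (Missing icon): blocked_by=NULL -> NULL
  - ticket 2 (Memory leak): blocked_by=1 -> Missing icon
  - ticket 3 (Login fails): blocked_by=NULL -> NULL
  - ticket 4 (Stale cache): blocked_by=1 -> Missing icon
  - ticket 5 (Wrong total): blocked_by=4 -> Stale cache
  - ticket 6 (Slow page load): blocked_by=3 -> Login fails

SQL:
SELECT a.title, b.name AS agent, c.title AS blocked_by
FROM tickets a
LEFT JOIN agents b ON a.agent_id = b.id
LEFT JOIN tickets c ON a.blocked_by = c.id

Result:
title          | agent | blocked_by  
---------------+-------+-------------
Missing icon   | Yara  | NULL        
Memory leak    | Dave  | Missing icon
Login fails    | Yara  | NULL        
Stale cache    | Chris | Missing icon
Wrong total    | NULL  | Stale cache 
Slow page load | NULL  | Login fails 


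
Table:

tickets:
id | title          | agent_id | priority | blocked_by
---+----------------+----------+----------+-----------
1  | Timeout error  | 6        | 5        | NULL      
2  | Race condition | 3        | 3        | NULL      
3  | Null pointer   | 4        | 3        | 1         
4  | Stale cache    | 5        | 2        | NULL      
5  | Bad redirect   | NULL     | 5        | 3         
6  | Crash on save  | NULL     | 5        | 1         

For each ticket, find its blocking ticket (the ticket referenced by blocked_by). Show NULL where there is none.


This is a self-join: tickets is joined to a second copy of itself, matching each row's blocked_by to another row's id. Use LEFT JOIN so rows with blocked_by=NULL are kept.
  - ticket 1 (Timeout error): blocked_by=NULL -> NULL
  - ticket 2 (Race condition): blocked_by=NULL -> NULL
  - ticket 3 (Null pointer): blocked_by=1 -> Timeout error
  - ticket 4 (Stale cache): blocked_by=NULL -> NULL
  - ticket 5 (Bad redirect): blocked_by=3 -> Null pointer
  - ticket 6 (Crash on save): blocked_by=1 -> Timeout error

SQL:
SELECT a.title AS item, b.title AS blocked_by
FROM tickets a
LEFT JOIN tickets b ON a.blocked_by = b.id

Result:
item           | blocked_by   
---------------+--------------
Timeout error  | NULL         
Race condition | NULL         
Null pointer   | Timeout error
Stale cache    | NULL         
Bad redirect   | Null pointer 
Crash on save  | Timeout error


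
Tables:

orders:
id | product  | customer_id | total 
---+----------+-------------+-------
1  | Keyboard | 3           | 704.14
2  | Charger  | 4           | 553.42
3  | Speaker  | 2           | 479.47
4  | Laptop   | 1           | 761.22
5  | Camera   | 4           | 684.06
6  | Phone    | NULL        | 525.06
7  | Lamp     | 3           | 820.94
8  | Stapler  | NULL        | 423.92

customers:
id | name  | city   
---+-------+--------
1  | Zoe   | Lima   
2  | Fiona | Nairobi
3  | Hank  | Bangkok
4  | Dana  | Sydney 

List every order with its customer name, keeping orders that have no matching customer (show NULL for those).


LEFT JOIN keeps every row from orders (the left table); where customer_id has no match in customers, the customer columns become NULL. Walk through each order:
  - order 1 (Keyboard): customer_id=3 -> matches Hank
  - order 2 (Charger): customer_id=4 -> matches Dana
  - order 3 (Speaker): customer_id=2 -> matches Fiona
  - order 4 (Laptop): customer_id=1 -> matches Zoe
  - order 5 (Camera): customer_id=4 -> matches Dana
  - order 6 (Phone): customer_id=NULL, no match -> kept with NULL
  - order 7 (Lamp): customer_id=3 -> matches Hank
  - order 8 (Stapler): customer_id=NULL, no match -> kept with NULL
All 8 rows appear; 2 have NULL customer.

SQL:
SELECT a.product, b.name AS customer
FROM orders a
LEFT JOIN customers b ON a.customer_id = b.id

Result:
product  | customer
---------+---------
Keyboard | Hank    
Charger  | Dana    
Speaker  | Fiona   
Laptop   | Zoe     
Camera   | Dana    
Phone    | NULL    
Lamp     | Hank    
Stapler  | NULL    


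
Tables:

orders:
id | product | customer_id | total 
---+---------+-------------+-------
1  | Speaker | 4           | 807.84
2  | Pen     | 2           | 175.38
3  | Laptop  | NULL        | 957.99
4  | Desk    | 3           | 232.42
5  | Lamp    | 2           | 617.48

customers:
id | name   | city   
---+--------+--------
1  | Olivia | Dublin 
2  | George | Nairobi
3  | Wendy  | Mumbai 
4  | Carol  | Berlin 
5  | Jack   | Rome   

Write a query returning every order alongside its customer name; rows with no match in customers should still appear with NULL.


LEFT JOIN keeps every row from orders (the left table); where customer_id has no match in customers, the customer columns become NULL. Walk through each order:
  - order 1 (Speaker): customer_id=4 -> matches Carol
  - order 2 (Pen): customer_id=2 -> matches George
  - order 3 (Laptop): customer_id=NULL, no match -> kept with NULL
  - order 4 (Desk): customer_id=3 -> matches Wendy
  - order 5 (Lamp): customer_id=2 -> matches George
All 5 rows appear; 1 has NULL customer.

SQL:
SELECT a.product, b.name AS customer
FROM orders a
LEFT JOIN customers b ON a.customer_id = b.id

Result:
product | customer
--------+---------
Speaker | Carol   
Pen     | George  
Laptop  | NULL    
Desk    | Wendy   
Lamp    | George  


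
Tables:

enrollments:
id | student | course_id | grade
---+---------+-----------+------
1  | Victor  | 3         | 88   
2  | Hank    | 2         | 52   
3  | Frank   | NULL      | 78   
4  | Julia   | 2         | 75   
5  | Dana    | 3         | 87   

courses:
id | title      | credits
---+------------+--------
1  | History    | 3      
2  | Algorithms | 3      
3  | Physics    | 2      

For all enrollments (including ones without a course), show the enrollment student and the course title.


LEFT JOIN keeps every row from enrollments (the left table); where course_id has no match in courses, the course columns become NULL. Walk through each enrollment:
  - enrollment 1 (Victor): course_id=3 -> matches Physics
  - enrollment 2 (Hank): course_id=2 -> matches Algorithms
  - enrollment 3 (Frank): course_id=NULL, no match -> kept with NULL
  - enrollment 4 (Julia): course_id=2 -> matches Algorithms
  - enrollment 5 (Dana): course_id=3 -> matches Physics
All 5 rows appear; 1 has NULL course.

SQL:
SELECT a.student, b.title AS course
FROM enrollments a
LEFT JOIN courses b ON a.course_id = b.id

Result:
student | course    
--------+-----------
Victor  | Physics   
Hank    | Algorithms
Frank   | NULL      
Julia   | Algorithms
Dana    | Physics   


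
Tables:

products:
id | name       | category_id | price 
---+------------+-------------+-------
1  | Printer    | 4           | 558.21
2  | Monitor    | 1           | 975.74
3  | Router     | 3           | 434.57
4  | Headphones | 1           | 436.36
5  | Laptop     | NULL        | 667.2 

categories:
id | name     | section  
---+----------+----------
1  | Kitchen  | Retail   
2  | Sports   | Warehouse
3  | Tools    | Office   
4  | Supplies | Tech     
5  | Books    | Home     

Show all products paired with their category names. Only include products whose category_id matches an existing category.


INNER JOIN keeps only products rows whose category_id matches an id in categories. Walk through each product:
  - product 1 (Printer): category_id=4 -> matches Supplies
  - product 2 (Monitor): category_id=1 -> matches Kitchen
  - product 3 (Router): category_id=3 -> matches Tools
  - product 4 (Headphones): category_id=1 -> matches Kitchen
  - product 5 (Laptop): category_id=NULL, no match -> dropped
So 1 of 5 rows is dropped.

SQL:
SELECT a.name, b.name AS category
FROM products a
INNER JOIN categories b ON a.category_id = b.id

Result:
name       | category
-----------+---------
Printer    | Supplies
Monitor    | Kitchen 
Router     | Tools   
Headphones | Kitchen 


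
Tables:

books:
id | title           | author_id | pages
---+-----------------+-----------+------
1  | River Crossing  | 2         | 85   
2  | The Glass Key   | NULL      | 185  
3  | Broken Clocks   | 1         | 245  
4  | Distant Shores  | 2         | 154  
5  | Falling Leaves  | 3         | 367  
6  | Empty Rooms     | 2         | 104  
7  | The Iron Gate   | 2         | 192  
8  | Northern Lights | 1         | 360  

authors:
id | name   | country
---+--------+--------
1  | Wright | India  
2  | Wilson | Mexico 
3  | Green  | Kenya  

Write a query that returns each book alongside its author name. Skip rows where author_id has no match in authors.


INNER JOIN keeps only books rows whose author_id matches an id in authors. Walk through each book:
  - book 1 (River Crossing): author_id=2 -> matches Wilson
  - book 2 (The Glass Key): author_id=NULL, no match -> dropped
  - book 3 (Broken Clocks): author_id=1 -> matches Wright
  - book 4 (Distant Shores): author_id=2 -> matches Wilson
  - book 5 (Falling Leaves): author_id=3 -> matches Green
  - book 6 (Empty Rooms): author_id=2 -> matches Wilson
  - book 7 (The Iron Gate): author_id=2 -> matches Wilson
  - book 8 (Northern Lights): author_id=1 -> matches Wright
So 1 of 8 rows is dropped.

SQL:
SELECT a.title, b.name AS author
FROM books a
INNER JOIN authors b ON a.author_id = b.id

Result:
title           | author
----------------+-------
River Crossing  | Wilson
Broken Clocks   | Wright
Distant Shores  | Wilson
Falling Leaves  | Green 
Empty Rooms     | Wilson
The Iron Gate   | Wilson
Northern Lights | Wright


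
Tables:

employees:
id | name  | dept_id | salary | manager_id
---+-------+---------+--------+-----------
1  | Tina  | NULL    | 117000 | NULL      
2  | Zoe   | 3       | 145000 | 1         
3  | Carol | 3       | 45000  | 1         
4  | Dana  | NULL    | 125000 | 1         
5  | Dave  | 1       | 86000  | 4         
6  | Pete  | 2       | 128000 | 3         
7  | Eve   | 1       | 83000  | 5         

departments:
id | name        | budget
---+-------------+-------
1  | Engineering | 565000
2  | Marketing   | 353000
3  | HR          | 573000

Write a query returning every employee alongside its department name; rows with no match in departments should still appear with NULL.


LEFT JOIN keeps every row from employees (the left table); where dept_id has no match in departments, the department columns become NULL. Walk through each employee:
  - employee 1 (Tina): dept_id=NULL, no match -> kept with NULL
  - employee 2 (Zoe): dept_id=3 -> matches HR
  - employee 3 (Carol): dept_id=3 -> matches HR
  - employee 4 (Dana): dept_id=NULL, no match -> kept with NULL
  - employee 5 (Dave): dept_id=1 -> matches Engineering
  - employee 6 (Pete): dept_id=2 -> matches Marketing
  - employee 7 (Eve): dept_id=1 -> matches Engineering
All 7 rows appear; 2 have NULL department.

SQL:
SELECT a.name, b.name AS department
FROM employees a
LEFT JOIN departments b ON a.dept_id = b.id

Result:
name  | department 
------+------------
Tina  | NULL       
Zoe   | HR         
Carol | HR         
Dana  | NULL       
Dave  | Engineering
Pete  | Marketing  
Eve   | Engineering


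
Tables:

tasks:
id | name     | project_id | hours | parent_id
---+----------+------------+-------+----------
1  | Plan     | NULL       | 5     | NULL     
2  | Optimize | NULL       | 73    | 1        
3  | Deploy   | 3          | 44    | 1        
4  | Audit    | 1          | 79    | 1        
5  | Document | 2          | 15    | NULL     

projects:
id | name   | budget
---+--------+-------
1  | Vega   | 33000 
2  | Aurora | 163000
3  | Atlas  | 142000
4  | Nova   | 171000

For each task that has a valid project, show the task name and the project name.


INNER JOIN keeps only tasks rows whose project_id matches an id in projects. Walk through each task:
  - task 1 (Plan): project_id=NULL, no match -> dropped
  - task 2 (Optimize): project_id=NULL, no match -> dropped
  - task 3 (Deploy): project_id=3 -> matches Atlas
  - task 4 (Audit): project_id=1 -> matches Vega
  - task 5 (Document): project_id=2 -> matches Aurora
So 2 of 5 rows are dropped.

SQL:
SELECT a.name, b.name AS project
FROM tasks a
INNER JOIN projects b ON a.project_id = b.id

Result:
name     | project
---------+--------
Deploy   | Atlas  
Audit    | Vega   
Document | Aurora 


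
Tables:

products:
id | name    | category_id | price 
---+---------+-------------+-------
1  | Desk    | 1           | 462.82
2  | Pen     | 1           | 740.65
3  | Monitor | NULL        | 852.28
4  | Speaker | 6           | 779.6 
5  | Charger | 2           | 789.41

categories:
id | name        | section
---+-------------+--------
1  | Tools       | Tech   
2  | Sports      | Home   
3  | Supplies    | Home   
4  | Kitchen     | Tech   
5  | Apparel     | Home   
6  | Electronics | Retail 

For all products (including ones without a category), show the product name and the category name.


LEFT JOIN keeps every row from products (the left table); where category_id has no match in categories, the category columns become NULL. Walk through each product:
  - product 1 (Desk): category_id=1 -> matches Tools
  - product 2 (Pen): category_id=1 -> matches Tools
  - product 3 (Monitor): category_id=NULL, no match -> kept with NULL
  - product 4 (Speaker): category_id=6 -> matches Electronics
  - product 5 (Charger): category_id=2 -> matches Sports
All 5 rows appear; 1 has NULL category.

SQL:
SELECT a.name, b.name AS category
FROM products a
LEFT JOIN categories b ON a.category_id = b.id

Result:
name    | category   
--------+------------
Desk    | Tools      
Pen     | Tools      
Monitor | NULL       
Speaker | Electronics
Charger | Sports     


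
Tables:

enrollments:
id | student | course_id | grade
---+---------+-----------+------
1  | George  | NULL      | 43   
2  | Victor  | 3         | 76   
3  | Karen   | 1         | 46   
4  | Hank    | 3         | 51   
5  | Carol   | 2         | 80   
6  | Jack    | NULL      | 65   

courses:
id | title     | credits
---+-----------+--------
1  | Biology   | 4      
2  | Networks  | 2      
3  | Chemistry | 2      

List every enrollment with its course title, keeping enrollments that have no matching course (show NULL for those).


LEFT JOIN keeps every row from enrollments (the left table); where course_id has no match in courses, the course columns become NULL. Walk through each enrollment:
  - enrollment 1 (George): course_id=NULL, no match -> kept with NULL
  - enrollment 2 (Victor): course_id=3 -> matches Chemistry
  - enrollment 3 (Karen): course_id=1 -> matches Biology
  - enrollment 4 (Hank): course_id=3 -> matches Chemistry
  - enrollment 5 (Carol): course_id=2 -> matches Networks
  - enrollment 6 (Jack): course_id=NULL, no match -> kept with NULL
All 6 rows appear; 2 have NULL course.

SQL:
SELECT a.student, b.title AS course
FROM enrollments a
LEFT JOIN courses b ON a.course_id = b.id

Result:
student | course   
--------+----------
George  | NULL     
Victor  | Chemistry
Karen   | Biology  
Hank    | Chemistry
Carol   | Networks 
Jack    | NULL     


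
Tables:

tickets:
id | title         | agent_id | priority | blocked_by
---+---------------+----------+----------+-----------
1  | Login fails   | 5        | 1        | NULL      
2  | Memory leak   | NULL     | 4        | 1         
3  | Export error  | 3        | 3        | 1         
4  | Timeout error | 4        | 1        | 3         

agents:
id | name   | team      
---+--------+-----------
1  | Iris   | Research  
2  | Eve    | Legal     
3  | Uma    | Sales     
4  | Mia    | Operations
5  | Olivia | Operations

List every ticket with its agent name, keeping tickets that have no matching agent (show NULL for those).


LEFT JOIN keeps every row from tickets (the left table); where agent_id has no match in agents, the agent columns become NULL. Walk through each ticket:
  - ticket 1 (Login fails): agent_id=5 -> matches Olivia
  - ticket 2 (Memory leak): agent_id=NULL, no match -> kept with NULL
  - ticket 3 (Export error): agent_id=3 -> matches Uma
  - ticket 4 (Timeout error): agent_id=4 -> matches Mia
All 4 rows appear; 1 has NULL agent.

SQL:
SELECT a.title, b.name AS agent
FROM tickets a
LEFT JOIN agents b ON a.agent_id = b.id

Result:
title         | agent 
--------------+-------
Login fails   | Olivia
Memory leak   | NULL  
Export error  | Uma   
Timeout error | Mia   


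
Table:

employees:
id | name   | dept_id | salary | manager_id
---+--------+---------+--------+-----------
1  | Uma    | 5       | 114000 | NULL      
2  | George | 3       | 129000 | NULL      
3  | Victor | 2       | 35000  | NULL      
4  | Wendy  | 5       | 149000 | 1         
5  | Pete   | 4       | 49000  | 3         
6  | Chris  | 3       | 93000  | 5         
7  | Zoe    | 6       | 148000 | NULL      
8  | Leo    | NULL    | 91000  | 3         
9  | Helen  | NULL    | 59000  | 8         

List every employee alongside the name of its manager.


This is a self-join: employees is joined to a second copy of itself, matching each row's manager_id to another row's id. Use LEFT JOIN so rows with manager_id=NULL are kept.
  - employee 1 (Uma): manager_id=NULL -> NULL
  - employee 2 (George): manager_id=NULL -> NULL
  - employee 3 (Victor): manager_id=NULL -> NULL
  - employee 4 (Wendy): manager_id=1 -> Uma
  - employee 5 (Pete): manager_id=3 -> Victor
  - employee 6 (Chris): manager_id=5 -> Pete
  - employee 7 (Zoe): manager_id=NULL -> NULL
  - employee 8 (Leo): manager_id=3 -> Victor
  - employee 9 (Helen): manager_id=8 -> Leo

SQL:
SELECT a.name AS item, b.name AS manager
FROM employees a
LEFT JOIN employees b ON a.manager_id = b.id

Result:
item   | manager
-------+--------
Uma    | NULL   
George | NULL   
Victor | NULL   
Wendy  | Uma    
Pete   | Victor 
Chris  | Pete   
Zoe    | NULL   
Leo    | Victor 
Helen  | Leo    


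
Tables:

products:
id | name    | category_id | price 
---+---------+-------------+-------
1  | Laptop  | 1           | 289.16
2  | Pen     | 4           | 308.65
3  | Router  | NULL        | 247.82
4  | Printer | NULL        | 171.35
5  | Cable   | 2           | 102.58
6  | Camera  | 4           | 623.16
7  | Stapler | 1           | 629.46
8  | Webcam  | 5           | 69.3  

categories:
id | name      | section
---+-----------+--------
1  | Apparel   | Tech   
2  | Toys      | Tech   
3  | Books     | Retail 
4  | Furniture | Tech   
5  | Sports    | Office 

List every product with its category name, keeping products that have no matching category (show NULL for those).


LEFT JOIN keeps every row from products (the left table); where category_id has no match in categories, the category columns become NULL. Walk through each product:
  - product 1 (Laptop): category_id=1 -> matches Apparel
  - product 2 (Pen): category_id=4 -> matches Furniture
  - product 3 (Router): category_id=NULL, no match -> kept with NULL
  - product 4 (Printer): category_id=NULL, no match -> kept with NULL
  - product 5 (Cable): category_id=2 -> matches Toys
  - product 6 (Camera): category_id=4 -> matches Furniture
  - product 7 (Stapler): category_id=1 -> matches Apparel
  - product 8 (Webcam): category_id=5 -> matches Sports
All 8 rows appear; 2 have NULL category.

SQL:
SELECT a.name, b.name AS category
FROM products a
LEFT JOIN categories b ON a.category_id = b.id

Result:
name    | category 
--------+----------
Laptop  | Apparel  
Pen     | Furniture
Router  | NULL     
Printer | NULL     
Cable   | Toys     
Camera  | Furniture
Stapler | Apparel  
Webcam  | Sports   


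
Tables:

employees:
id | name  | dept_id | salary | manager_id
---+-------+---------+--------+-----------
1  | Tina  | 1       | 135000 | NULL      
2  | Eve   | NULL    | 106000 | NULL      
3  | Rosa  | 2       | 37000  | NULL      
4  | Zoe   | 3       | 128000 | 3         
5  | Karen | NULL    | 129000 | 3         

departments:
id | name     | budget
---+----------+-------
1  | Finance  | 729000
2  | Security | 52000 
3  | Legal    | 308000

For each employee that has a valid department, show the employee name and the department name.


INNER JOIN keeps only employees rows whose dept_id matches an id in departments. Walk through each employee:
  - employee 1 (Tina): dept_id=1 -> matches Finance
  - employee 2 (Eve): dept_id=NULL, no match -> dropped
  - employee 3 (Rosa): dept_id=2 -> matches Security
  - employee 4 (Zoe): dept_id=3 -> matches Legal
  - employee 5 (Karen): dept_id=NULL, no match -> dropped
So 2 of 5 rows are dropped.

SQL:
SELECT a.name, b.name AS department
FROM employees a
INNER JOIN departments b ON a.dept_id = b.id

Result:
name | department
-----+-----------
Tina | Finance   
Rosa | Security  
Zoe  | Legal     


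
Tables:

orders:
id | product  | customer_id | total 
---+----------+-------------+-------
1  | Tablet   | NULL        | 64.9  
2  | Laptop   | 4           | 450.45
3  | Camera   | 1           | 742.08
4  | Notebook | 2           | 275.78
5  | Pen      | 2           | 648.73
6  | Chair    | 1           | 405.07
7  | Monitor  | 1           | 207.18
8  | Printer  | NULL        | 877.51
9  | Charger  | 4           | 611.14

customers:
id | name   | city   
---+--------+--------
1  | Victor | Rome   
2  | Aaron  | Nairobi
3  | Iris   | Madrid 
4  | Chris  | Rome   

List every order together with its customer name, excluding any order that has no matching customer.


INNER JOIN keeps only orders rows whose customer_id matches an id in customers. Walk through each order:
  - order 1 (Tablet): customer_id=NULL, no match -> dropped
  - order 2 (Laptop): customer_id=4 -> matches Chris
  - order 3 (Camera): customer_id=1 -> matches Victor
  - order 4 (Notebook): customer_id=2 -> matches Aaron
  - order 5 (Pen): customer_id=2 -> matches Aaron
  - order 6 (Chair): customer_id=1 -> matches Victor
  - order 7 (Monitor): customer_id=1 -> matches Victor
  - order 8 (Printer): customer_id=NULL, no match -> dropped
  - order 9 (Charger): customer_id=4 -> matches Chris
So 2 of 9 rows are dropped.

SQL:
SELECT a.product, b.name AS customer
FROM orders a
INNER JOIN customers b ON a.customer_id = b.id

Result:
product  | customer
---------+---------
Laptop   | Chris   
Camera   | Victor  
Notebook | Aaron   
Pen      | Aaron   
Chair    | Victor  
Monitor  | Victor  
Charger  | Chris   


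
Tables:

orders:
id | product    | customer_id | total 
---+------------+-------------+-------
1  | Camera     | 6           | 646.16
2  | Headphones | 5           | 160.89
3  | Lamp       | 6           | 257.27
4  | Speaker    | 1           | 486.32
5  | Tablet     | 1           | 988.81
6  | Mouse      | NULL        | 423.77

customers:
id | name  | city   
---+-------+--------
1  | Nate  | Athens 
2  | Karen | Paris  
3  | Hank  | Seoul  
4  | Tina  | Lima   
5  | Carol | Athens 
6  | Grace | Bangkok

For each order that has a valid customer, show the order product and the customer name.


INNER JOIN keeps only orders rows whose customer_id matches an id in customers. Walk through each order:
  - order 1 (Camera): customer_id=6 -> matches Grace
  - order 2 (Headphones): customer_id=5 -> matches Carol
  - order 3 (Lamp): customer_id=6 -> matches Grace
  - order 4 (Speaker): customer_id=1 -> matches Nate
  - order 5 (Tablet): customer_id=1 -> matches Nate
  - order 6 (Mouse): customer_id=NULL, no match -> dropped
So 1 of 6 rows is dropped.

SQL:
SELECT a.product, b.name AS customer
FROM orders a
INNER JOIN customers b ON a.customer_id = b.id

Result:
product    | customer
-----------+---------
Camera     | Grace   
Headphones | Carol   
Lamp       | Grace   
Speaker    | Nate    
Tablet     | Nate    


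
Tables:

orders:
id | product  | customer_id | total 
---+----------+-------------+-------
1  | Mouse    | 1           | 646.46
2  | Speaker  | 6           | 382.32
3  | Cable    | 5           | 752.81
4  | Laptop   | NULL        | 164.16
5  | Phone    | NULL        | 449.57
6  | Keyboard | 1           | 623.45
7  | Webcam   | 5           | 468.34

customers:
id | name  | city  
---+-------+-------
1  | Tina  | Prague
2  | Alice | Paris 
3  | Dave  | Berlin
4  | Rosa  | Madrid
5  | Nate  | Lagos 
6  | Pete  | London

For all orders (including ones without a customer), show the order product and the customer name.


LEFT JOIN keeps every row from orders (the left table); where customer_id has no match in customers, the customer columns become NULL. Walk through each order:
  - order 1 (Mouse): customer_id=1 -> matches Tina
  - order 2 (Speaker): customer_id=6 -> matches Pete
  - order 3 (Cable): customer_id=5 -> matches Nate
  - order 4 (Laptop): customer_id=NULL, no match -> kept with NULL
  - order 5 (Phone): customer_id=NULL, no match -> kept with NULL
  - order 6 (Keyboard): customer_id=1 -> matches Tina
  - order 7 (Webcam): customer_id=5 -> matches Nate
All 7 rows appear; 2 have NULL customer.

SQL:
SELECT a.product, b.name AS customer
FROM orders a
LEFT JOIN customers b ON a.customer_id = b.id

Result:
product  | customer
---------+---------
Mouse    | Tina    
Speaker  | Pete    
Cable    | Nate    
Laptop   | NULL    
Phone    | NULL    
Keyboard | Tina    
Webcam   | Nate    


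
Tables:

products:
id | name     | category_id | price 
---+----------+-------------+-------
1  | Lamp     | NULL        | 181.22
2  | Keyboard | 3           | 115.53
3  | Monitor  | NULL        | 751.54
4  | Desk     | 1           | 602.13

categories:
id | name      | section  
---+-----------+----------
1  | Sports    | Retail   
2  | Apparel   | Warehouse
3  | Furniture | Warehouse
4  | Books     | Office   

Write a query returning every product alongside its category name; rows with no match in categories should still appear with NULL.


LEFT JOIN keeps every row from products (the left table); where category_id has no match in categories, the category columns become NULL. Walk through each product:
  - product 1 (Lamp): category_id=NULL, no match -> kept with NULL
  - product 2 (Keyboard): category_id=3 -> matches Furniture
  - product 3 (Monitor): category_id=NULL, no match -> kept with NULL
  - product 4 (Desk): category_id=1 -> matches Sports
All 4 rows appear; 2 have NULL category.

SQL:
SELECT a.name, b.name AS category
FROM products a
LEFT JOIN categories b ON a.category_id = b.id

Result:
name     | category 
---------+----------
Lamp     | NULL     
Keyboard | Furniture
Monitor  | NULL     
Desk     | Sports   


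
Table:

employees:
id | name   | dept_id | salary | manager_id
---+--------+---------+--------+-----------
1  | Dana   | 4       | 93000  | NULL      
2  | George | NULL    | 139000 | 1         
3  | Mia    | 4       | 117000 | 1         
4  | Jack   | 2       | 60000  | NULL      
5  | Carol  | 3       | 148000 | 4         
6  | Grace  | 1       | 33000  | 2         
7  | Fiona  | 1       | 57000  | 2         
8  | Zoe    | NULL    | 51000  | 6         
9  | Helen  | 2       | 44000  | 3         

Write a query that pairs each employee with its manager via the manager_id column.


This is a self-join: employees is joined to a second copy of itself, matching each row's manager_id to another row's id. Use LEFT JOIN so rows with manager_id=NULL are kept.
  - employee 1 (Dana): manager_id=NULL -> NULL
  - employee 2 (George): manager_id=1 -> Dana
  - employee 3 (Mia): manager_id=1 -> Dana
  - employee 4 (Jack): manager_id=NULL -> NULL
  - employee 5 (Carol): manager_id=4 -> Jack
  - employee 6 (Grace): manager_id=2 -> George
  - employee 7 (Fiona): manager_id=2 -> George
  - employee 8 (Zoe): manager_id=6 -> Grace
  - employee 9 (Helen): manager_id=3 -> Mia

SQL:
SELECT a.name AS item, b.name AS manager
FROM employees a
LEFT JOIN employees b ON a.manager_id = b.id

Result:
item   | manager
-------+--------
Dana   | NULL   
George | Dana   
Mia    | Dana   
Jack   | NULL   
Carol  | Jack   
Grace  | George 
Fiona  | George 
Zoe    | Grace  
Helen  | Mia    


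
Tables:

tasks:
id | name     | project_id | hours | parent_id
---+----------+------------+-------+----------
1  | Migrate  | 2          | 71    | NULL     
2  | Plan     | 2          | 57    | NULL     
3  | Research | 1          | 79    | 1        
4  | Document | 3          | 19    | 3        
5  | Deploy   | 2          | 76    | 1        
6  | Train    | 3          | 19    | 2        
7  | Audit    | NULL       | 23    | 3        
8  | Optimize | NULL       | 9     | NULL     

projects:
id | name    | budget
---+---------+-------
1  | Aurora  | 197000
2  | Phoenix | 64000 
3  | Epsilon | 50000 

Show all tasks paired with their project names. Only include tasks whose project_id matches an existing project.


INNER JOIN keeps only tasks rows whose project_id matches an id in projects. Walk through each task:
  - task 1 (Migrate): project_id=2 -> matches Phoenix
  - task 2 (Plan): project_id=2 -> matches Phoenix
  - task 3 (Research): project_id=1 -> matches Aurora
  - task 4 (Document): project_id=3 -> matches Epsilon
  - task 5 (Deploy): project_id=2 -> matches Phoenix
  - task 6 (Train): project_id=3 -> matches Epsilon
  - task 7 (Audit): project_id=NULL, no match -> dropped
  - task 8 (Optimize): project_id=NULL, no match -> dropped
So 2 of 8 rows are dropped.

SQL:
SELECT a.name, b.name AS project
FROM tasks a
INNER JOIN projects b ON a.project_id = b.id

Result:
name     | project
---------+--------
Migrate  | Phoenix
Plan     | Phoenix
Research | Aurora 
Document | Epsilon
Deploy   | Phoenix
Train    | Epsilon


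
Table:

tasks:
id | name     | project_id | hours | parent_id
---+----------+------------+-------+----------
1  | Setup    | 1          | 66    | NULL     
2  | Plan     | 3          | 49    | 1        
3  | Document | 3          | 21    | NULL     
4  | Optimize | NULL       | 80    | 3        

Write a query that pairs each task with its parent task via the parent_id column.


This is a self-join: tasks is joined to a second copy of itself, matching each row's parent_id to another row's id. Use LEFT JOIN so rows with parent_id=NULL are kept.
  - task 1 (Setup): parent_id=NULL -> NULL
  - task 2 (Plan): parent_id=1 -> Setup
  - task 3 (Document): parent_id=NULL -> NULL
  - task 4 (Optimize): parent_id=3 -> Document

SQL:
SELECT a.name AS item, b.name AS parent
FROM tasks a
LEFT JOIN tasks b ON a.parent_id = b.id

Result:
item     | parent  
---------+---------
Setup    | NULL    
Plan     | Setup   
Document | NULL    
Optimize | Document


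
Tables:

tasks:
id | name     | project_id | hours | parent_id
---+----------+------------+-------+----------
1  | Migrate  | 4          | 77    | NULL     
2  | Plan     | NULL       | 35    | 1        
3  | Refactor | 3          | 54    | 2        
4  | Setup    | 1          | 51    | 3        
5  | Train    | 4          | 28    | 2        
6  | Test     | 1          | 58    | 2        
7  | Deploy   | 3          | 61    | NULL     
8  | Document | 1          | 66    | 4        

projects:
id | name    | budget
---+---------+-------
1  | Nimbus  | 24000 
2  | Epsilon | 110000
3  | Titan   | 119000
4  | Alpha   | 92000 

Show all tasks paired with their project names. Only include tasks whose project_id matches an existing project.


INNER JOIN keeps only tasks rows whose project_id matches an id in projects. Walk through each task:
  - task 1 (Migrate): project_id=4 -> matches Alpha
  - task 2 (Plan): project_id=NULL, no match -> dropped
  - task 3 (Refactor): project_id=3 -> matches Titan
  - task 4 (Setup): project_id=1 -> matches Nimbus
  - task 5 (Train): project_id=4 -> matches Alpha
  - task 6 (Test): project_id=1 -> matches Nimbus
  - task 7 (Deploy): project_id=3 -> matches Titan
  - task 8 (Document): project_id=1 -> matches Nimbus
So 1 of 8 rows is dropped.

SQL:
SELECT a.name, b.name AS project
FROM tasks a
INNER JOIN projects b ON a.project_id = b.id

Result:
name     | project
---------+--------
Migrate  | Alpha  
Refactor | Titan  
Setup    | Nimbus 
Train    | Alpha  
Test     | Nimbus 
Deploy   | Titan  
Document | Nimbus 
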